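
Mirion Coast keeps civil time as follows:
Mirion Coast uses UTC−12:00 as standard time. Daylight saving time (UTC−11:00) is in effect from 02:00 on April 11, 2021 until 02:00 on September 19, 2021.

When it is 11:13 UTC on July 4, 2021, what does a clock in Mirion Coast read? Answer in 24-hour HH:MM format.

00:13

At the standard offset (UTC−12:00), 11:13 UTC − 12h = 23:13 Mirion Coast standard time (rolling into the previous day, 3 July 2021).
The standard-time date in Mirion Coast, July 3, 2021, falls between 11 April and 19 September, so daylight saving is in effect and Mirion Coast is at UTC−11:00.
11:13 UTC − 11h = 00:13 local.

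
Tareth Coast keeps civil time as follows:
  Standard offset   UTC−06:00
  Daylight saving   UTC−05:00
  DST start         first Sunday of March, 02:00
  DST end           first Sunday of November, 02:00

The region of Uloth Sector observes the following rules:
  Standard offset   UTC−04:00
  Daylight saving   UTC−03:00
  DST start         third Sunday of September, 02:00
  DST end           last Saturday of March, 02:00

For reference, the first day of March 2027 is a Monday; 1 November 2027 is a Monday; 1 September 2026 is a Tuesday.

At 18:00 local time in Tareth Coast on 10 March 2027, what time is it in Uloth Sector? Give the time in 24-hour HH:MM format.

20:00

1 March 2027 is a Monday, so the first Sunday is March 7.
1 November 2027 is a Monday, so the first Sunday is November 7.
10 March 2027 falls between 7 March and 7 November, so daylight saving is in effect and Tareth Coast is at UTC−05:00.
18:00 Tareth Coast + 5h = 23:00 UTC.
1 September 2026 is a Tuesday, so the first Sunday is September 6 and the third is September 20.
1 March 2027 is a Monday, so Saturdays fall on 6, 13, 20, 27; the last is March 27.
At the standard offset (UTC−04:00), 23:00 UTC − 4h = 19:00 Uloth Sector standard time.
The standard-time date in Uloth Sector, 10 March 2027, falls between 20 September 2026 and 27 March 2027, so daylight saving is in effect and Uloth Sector is at UTC−03:00.
23:00 UTC − 3h = 20:00 Uloth Sector.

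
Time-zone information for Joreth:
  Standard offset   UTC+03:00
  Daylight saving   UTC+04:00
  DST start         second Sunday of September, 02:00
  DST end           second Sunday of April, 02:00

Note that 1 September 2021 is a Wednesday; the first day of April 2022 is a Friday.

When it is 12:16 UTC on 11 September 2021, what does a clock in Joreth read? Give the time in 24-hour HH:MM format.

1 September 2021 is a Wednesday, so the first Sunday is September 5 and the second is September 12.
1 April 2022 is a Friday, so the first Sunday is April 3 and the second is April 10.
At the standard offset (UTC+03:00), 12:16 UTC + 3h = 15:16 Joreth standard time.
The standard-time date in Joreth, 11 September 2021, is outside the daylight-saving period (12 September 2021 – 10 April 2022), so Joreth is on standard time, UTC+03:00.
12:16 UTC + 3h = 15:16 local.

15:16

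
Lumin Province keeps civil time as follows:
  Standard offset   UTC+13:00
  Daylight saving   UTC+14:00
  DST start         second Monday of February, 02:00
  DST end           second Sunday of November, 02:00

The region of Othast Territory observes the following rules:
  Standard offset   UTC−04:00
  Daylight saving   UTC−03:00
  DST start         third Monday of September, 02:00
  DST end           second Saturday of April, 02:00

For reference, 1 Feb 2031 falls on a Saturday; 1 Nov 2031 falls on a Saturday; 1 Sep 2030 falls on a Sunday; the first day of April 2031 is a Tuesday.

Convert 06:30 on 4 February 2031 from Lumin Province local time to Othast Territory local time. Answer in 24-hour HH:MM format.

1 February 2031 is a Saturday, so the first Monday is February 3 and the second is February 10.
1 November 2031 is a Saturday, so the first Sunday is November 2 and the second is November 9.
Daylight saving runs 10 February – 9 November; 4 February 2031 is outside that window, so Lumin Province is on standard time at UTC+13:00.
06:30 Lumin Province − 13h = 17:30 UTC (rolling into the previous day, 3 February 2031).
1 September 2030 is a Sunday, so the first Monday is September 2 and the third is September 16.
1 April 2031 is a Tuesday, so the first Saturday is April 5 and the second is April 12.
At the standard offset (UTC−04:00), 17:30 UTC − 4h = 13:30 Othast Territory standard time.
Daylight saving runs 16 September 2030 – 12 April 2031; the standard-time date in Othast Territory, 3 February 2031, is inside that window, so Othast Territory is at UTC−03:00.
17:30 UTC − 3h = 14:30 Othast Territory.

14:30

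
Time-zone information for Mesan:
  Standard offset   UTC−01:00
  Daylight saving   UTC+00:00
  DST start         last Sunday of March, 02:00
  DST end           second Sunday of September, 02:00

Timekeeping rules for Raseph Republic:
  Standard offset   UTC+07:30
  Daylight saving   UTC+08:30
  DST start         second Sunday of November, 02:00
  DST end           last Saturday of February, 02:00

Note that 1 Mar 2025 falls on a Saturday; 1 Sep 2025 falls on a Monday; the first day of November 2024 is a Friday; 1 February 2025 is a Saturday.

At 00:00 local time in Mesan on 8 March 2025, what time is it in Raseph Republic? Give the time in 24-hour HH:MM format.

08:30

1 March 2025 is a Saturday, so Sundays fall on 2, 9, 16, 23, 30; the last is March 30.
1 September 2025 is a Monday, so the first Sunday is September 7 and the second is September 14.
8 March 2025 is outside the daylight-saving period (30 March – 14 September), so Mesan is on standard time, UTC−01:00.
00:00 Mesan + 1h = 01:00 UTC.
1 November 2024 is a Friday, so the first Sunday is November 3 and the second is November 10.
1 February 2025 is a Saturday, so Saturdays fall on 1, 8, 15, 22; the last is February 22.
At the standard offset (UTC+07:30), 01:00 UTC + 7h30m = 08:30 Raseph Republic standard time.
The standard-time date in Raseph Republic, 8 March 2025, does not fall between 10 November 2024 and 22 February 2025, so daylight saving is not in effect and Raseph Republic is at UTC+07:30.
01:00 UTC + 7h30m = 08:30 Raseph Republic.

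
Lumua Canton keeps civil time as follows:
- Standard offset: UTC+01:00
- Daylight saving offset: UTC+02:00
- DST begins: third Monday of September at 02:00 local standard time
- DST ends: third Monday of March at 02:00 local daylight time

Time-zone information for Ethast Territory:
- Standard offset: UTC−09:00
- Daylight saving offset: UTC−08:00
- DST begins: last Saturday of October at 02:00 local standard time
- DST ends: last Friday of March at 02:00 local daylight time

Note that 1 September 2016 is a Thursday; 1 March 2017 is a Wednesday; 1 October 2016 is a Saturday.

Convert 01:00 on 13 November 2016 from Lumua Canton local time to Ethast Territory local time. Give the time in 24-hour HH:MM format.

15:00

1 September 2016 is a Thursday, so the first Monday is September 5 and the third is September 19.
1 March 2017 is a Wednesday, so the first Monday is March 6 and the third is March 20.
13 November 2016 falls between 19 September 2016 and 20 March 2017, so daylight saving is in effect and Lumua Canton is at UTC+02:00.
01:00 Lumua Canton − 2h = 23:00 UTC (rolling into the previous day, 12 November 2016).
1 October 2016 is a Saturday, so Saturdays fall on 1, 8, 15, 22, 29; the last is October 29.
1 March 2017 is a Wednesday, so Fridays fall on 3, 10, 17, 24, 31; the last is March 31.
At the standard offset (UTC−09:00), 23:00 UTC − 9h = 14:00 Ethast Territory standard time.
The standard-time date in Ethast Territory, 12 November 2016, lies within the daylight-saving period (29 October 2016 – 31 March 2017), so Ethast Territory is on daylight time, UTC−08:00.
23:00 UTC − 8h = 15:00 Ethast Territory.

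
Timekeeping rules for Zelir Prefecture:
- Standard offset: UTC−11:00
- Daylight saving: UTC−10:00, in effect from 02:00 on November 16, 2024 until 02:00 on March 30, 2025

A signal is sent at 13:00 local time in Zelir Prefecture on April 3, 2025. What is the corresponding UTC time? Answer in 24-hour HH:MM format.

00:00

April 3, 2025 is outside the daylight-saving period (16 November 2024 – 30 March 2025), so Zelir Prefecture is on standard time, UTC−11:00.
13:00 local + 11h = 00:00 UTC (rolling into the next day, 4 April 2025).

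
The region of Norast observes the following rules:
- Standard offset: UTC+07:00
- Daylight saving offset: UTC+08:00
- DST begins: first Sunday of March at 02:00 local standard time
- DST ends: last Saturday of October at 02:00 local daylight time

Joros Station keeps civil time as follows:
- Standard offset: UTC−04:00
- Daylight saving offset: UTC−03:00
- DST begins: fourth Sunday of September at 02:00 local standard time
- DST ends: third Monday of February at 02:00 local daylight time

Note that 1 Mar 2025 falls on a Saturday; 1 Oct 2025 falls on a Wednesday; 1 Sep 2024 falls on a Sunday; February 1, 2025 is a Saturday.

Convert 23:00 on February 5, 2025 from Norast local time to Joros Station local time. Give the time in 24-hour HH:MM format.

13:00

1 March 2025 is a Saturday, so the first Sunday is March 2.
1 October 2025 is a Wednesday, so Saturdays fall on 4, 11, 18, 25; the last is October 25.
February 5, 2025 does not fall between 2 March and 25 October, so daylight saving is not in effect and Norast is at UTC+07:00.
23:00 Norast − 7h = 16:00 UTC.
1 September 2024 is a Sunday, so the first Sunday is September 1 and the fourth is September 22.
1 February 2025 is a Saturday, so the first Monday is February 3 and the third is February 17.
At the standard offset (UTC−04:00), 16:00 UTC − 4h = 12:00 Joros Station standard time.
The standard-time date in Joros Station, February 5, 2025, lies within the daylight-saving period (22 September 2024 – 17 February 2025), so Joros Station is on daylight time, UTC−03:00.
16:00 UTC − 3h = 13:00 Joros Station.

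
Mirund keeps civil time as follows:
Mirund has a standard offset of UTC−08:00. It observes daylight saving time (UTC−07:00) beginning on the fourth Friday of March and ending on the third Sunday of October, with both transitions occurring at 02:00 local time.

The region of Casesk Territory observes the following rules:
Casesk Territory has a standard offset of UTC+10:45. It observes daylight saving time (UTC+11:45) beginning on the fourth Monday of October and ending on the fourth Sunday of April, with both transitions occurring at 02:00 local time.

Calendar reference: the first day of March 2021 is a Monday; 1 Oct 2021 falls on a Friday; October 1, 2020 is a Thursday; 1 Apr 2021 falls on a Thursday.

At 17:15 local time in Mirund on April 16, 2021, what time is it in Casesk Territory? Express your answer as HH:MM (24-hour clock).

12:00

1 March 2021 is a Monday, so the first Friday is March 5 and the fourth is March 26.
1 October 2021 is a Friday, so the first Sunday is October 3 and the third is October 17.
April 16, 2021 falls between 26 March and 17 October, so daylight saving is in effect and Mirund is at UTC−07:00.
17:15 Mirund + 7h = 00:15 UTC (rolling into the next day, 17 April 2021).
1 October 2020 is a Thursday, so the first Monday is October 5 and the fourth is October 26.
1 April 2021 is a Thursday, so the first Sunday is April 4 and the fourth is April 25.
At the standard offset (UTC+10:45), 00:15 UTC + 10h45m = 11:00 Casesk Territory standard time.
The standard-time date in Casesk Territory, April 17, 2021, lies within the daylight-saving period (26 October 2020 – 25 April 2021), so Casesk Territory is on daylight time, UTC+11:45.
00:15 UTC + 11h45m = 12:00 Casesk Territory.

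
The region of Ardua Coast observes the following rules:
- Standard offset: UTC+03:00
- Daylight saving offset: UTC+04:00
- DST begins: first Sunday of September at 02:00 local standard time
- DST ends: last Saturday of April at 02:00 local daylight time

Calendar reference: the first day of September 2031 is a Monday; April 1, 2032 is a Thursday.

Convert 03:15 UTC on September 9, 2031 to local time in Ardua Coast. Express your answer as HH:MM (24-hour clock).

1 September 2031 is a Monday, so the first Sunday is September 7.
1 April 2032 is a Thursday, so Saturdays fall on 3, 10, 17, 24; the last is April 24.
At the standard offset (UTC+03:00), 03:15 UTC + 3h = 06:15 Ardua Coast standard time.
The standard-time date in Ardua Coast, September 9, 2031, falls between 7 September 2031 and 24 April 2032, so daylight saving is in effect and Ardua Coast is at UTC+04:00.
03:15 UTC + 4h = 07:15 local.

07:15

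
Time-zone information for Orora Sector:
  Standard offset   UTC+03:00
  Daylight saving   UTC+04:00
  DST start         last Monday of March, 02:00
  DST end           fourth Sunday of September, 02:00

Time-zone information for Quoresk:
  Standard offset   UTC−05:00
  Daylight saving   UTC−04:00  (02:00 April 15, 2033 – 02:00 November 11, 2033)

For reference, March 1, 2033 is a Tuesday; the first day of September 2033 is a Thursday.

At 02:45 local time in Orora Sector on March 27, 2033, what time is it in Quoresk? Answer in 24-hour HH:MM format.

1 March 2033 is a Tuesday, so Mondays fall on 7, 14, 21, 28; the last is March 28.
1 September 2033 is a Thursday, so the first Sunday is September 4 and the fourth is September 25.
March 27, 2033 does not fall between 28 March and 25 September, so daylight saving is not in effect and Orora Sector is at UTC+03:00.
02:45 Orora Sector − 3h = 23:45 UTC (rolling into the previous day, 26 March 2033).
At the standard offset (UTC−05:00), 23:45 UTC − 5h = 18:45 Quoresk standard time.
The standard-time date in Quoresk, March 26, 2033, does not fall between 15 April and 11 November, so daylight saving is not in effect and Quoresk is at UTC−05:00.
23:45 UTC − 5h = 18:45 Quoresk.

18:45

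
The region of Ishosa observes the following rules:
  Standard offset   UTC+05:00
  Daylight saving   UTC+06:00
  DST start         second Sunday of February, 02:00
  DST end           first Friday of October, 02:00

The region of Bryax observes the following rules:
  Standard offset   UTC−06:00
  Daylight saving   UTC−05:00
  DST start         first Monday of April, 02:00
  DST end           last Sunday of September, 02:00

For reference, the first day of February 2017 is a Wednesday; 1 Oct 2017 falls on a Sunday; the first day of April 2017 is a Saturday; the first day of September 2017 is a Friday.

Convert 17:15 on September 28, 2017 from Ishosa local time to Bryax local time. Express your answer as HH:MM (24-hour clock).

05:15

1 February 2017 is a Wednesday, so the first Sunday is February 5 and the second is February 12.
1 October 2017 is a Sunday, so the first Friday is October 6.
September 28, 2017 falls between 12 February and 6 October, so daylight saving is in effect and Ishosa is at UTC+06:00.
17:15 Ishosa − 6h = 11:15 UTC.
1 April 2017 is a Saturday, so the first Monday is April 3.
1 September 2017 is a Friday, so Sundays fall on 3, 10, 17, 24; the last is September 24.
At the standard offset (UTC−06:00), 11:15 UTC − 6h = 05:15 Bryax standard time.
Daylight saving runs 3 April – 24 September; the standard-time date in Bryax, September 28, 2017, is outside that window, so Bryax is on standard time at UTC−06:00.
11:15 UTC − 6h = 05:15 Bryax.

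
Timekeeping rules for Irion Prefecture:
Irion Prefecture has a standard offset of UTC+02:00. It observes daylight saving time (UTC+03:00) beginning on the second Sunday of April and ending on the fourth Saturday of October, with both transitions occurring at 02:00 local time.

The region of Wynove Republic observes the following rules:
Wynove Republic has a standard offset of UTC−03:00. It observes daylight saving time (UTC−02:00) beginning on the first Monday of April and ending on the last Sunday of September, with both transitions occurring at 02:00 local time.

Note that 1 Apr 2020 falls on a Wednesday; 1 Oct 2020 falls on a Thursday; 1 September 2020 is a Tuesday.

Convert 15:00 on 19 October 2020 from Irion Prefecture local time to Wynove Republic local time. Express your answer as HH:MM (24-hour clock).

09:00

1 April 2020 is a Wednesday, so the first Sunday is April 5 and the second is April 12.
1 October 2020 is a Thursday, so the first Saturday is October 3 and the fourth is October 24.
Daylight saving runs 12 April – 24 October; 19 October 2020 is inside that window, so Irion Prefecture is at UTC+03:00.
15:00 Irion Prefecture − 3h = 12:00 UTC.
1 April 2020 is a Wednesday, so the first Monday is April 6.
1 September 2020 is a Tuesday, so Sundays fall on 6, 13, 20, 27; the last is September 27.
At the standard offset (UTC−03:00), 12:00 UTC − 3h = 09:00 Wynove Republic standard time.
The standard-time date in Wynove Republic, 19 October 2020, does not fall between 6 April and 27 September, so daylight saving is not in effect and Wynove Republic is at UTC−03:00.
12:00 UTC − 3h = 09:00 Wynove Republic.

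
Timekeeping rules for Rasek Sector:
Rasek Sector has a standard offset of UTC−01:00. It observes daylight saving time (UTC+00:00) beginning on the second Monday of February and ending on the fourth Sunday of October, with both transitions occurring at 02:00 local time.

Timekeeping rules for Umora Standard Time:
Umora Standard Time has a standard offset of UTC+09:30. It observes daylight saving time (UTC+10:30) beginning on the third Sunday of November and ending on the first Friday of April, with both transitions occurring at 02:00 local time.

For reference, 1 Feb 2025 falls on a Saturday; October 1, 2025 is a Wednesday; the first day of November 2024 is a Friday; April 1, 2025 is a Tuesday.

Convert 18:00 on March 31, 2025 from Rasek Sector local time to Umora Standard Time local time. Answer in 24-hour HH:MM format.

1 February 2025 is a Saturday, so the first Monday is February 3 and the second is February 10.
1 October 2025 is a Wednesday, so the first Sunday is October 5 and the fourth is October 26.
March 31, 2025 falls between 10 February and 26 October, so daylight saving is in effect and Rasek Sector is at UTC+00:00.
18:00 Rasek Sector − 0h = 18:00 UTC.
1 November 2024 is a Friday, so the first Sunday is November 3 and the third is November 17.
1 April 2025 is a Tuesday, so the first Friday is April 4.
At the standard offset (UTC+09:30), 18:00 UTC + 9h30m = 03:30 Umora Standard Time standard time (rolling into the next day, 1 April 2025).
Daylight saving runs 17 November 2024 – 4 April 2025; the standard-time date in Umora Standard Time, April 1, 2025, is inside that window, so Umora Standard Time is at UTC+10:30.
18:00 UTC + 10h30m = 04:30 Umora Standard Time (rolling into the next day, 1 April 2025).

04:30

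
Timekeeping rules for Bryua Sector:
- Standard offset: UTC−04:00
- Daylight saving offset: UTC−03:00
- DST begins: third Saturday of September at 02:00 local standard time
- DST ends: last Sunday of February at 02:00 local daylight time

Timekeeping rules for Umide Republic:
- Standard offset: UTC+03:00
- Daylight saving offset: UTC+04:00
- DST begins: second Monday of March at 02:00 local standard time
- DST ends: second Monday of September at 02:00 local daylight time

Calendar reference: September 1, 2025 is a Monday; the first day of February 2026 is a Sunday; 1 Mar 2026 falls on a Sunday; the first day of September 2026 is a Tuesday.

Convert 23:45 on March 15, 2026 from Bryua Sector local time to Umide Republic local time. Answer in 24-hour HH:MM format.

07:45

1 September 2025 is a Monday, so the first Saturday is September 6 and the third is September 20.
1 February 2026 is a Sunday, so Sundays fall on 1, 8, 15, 22; the last is February 22.
Daylight saving runs 20 September 2025 – 22 February 2026; March 15, 2026 is outside that window, so Bryua Sector is on standard time at UTC−04:00.
23:45 Bryua Sector + 4h = 03:45 UTC (rolling into the next day, 16 March 2026).
1 March 2026 is a Sunday, so the first Monday is March 2 and the second is March 9.
1 September 2026 is a Tuesday, so the first Monday is September 7 and the second is September 14.
At the standard offset (UTC+03:00), 03:45 UTC + 3h = 06:45 Umide Republic standard time.
The standard-time date in Umide Republic, March 16, 2026, falls between 9 March and 14 September, so daylight saving is in effect and Umide Republic is at UTC+04:00.
03:45 UTC + 4h = 07:45 Umide Republic.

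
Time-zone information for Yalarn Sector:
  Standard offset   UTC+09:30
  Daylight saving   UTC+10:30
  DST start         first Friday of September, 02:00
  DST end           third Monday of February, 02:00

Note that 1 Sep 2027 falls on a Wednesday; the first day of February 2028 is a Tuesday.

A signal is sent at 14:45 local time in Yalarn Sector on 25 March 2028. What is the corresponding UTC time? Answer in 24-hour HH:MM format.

1 September 2027 is a Wednesday, so the first Friday is September 3.
1 February 2028 is a Tuesday, so the first Monday is February 7 and the third is February 21.
Daylight saving runs 3 September 2027 – 21 February 2028; 25 March 2028 is outside that window, so Yalarn Sector is on standard time at UTC+09:30.
14:45 local − 9h30m = 05:15 UTC.

05:15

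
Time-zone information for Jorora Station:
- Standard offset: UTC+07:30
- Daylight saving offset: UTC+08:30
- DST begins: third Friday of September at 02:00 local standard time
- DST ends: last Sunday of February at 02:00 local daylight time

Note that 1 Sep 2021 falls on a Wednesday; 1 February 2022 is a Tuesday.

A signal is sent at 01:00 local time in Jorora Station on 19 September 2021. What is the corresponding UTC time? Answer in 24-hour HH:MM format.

16:30

1 September 2021 is a Wednesday, so the first Friday is September 3 and the third is September 17.
1 February 2022 is a Tuesday, so Sundays fall on 6, 13, 20, 27; the last is February 27.
19 September 2021 falls between 17 September 2021 and 27 February 2022, so daylight saving is in effect and Jorora Station is at UTC+08:30.
01:00 local − 8h30m = 16:30 UTC (rolling into the previous day, 18 September 2021).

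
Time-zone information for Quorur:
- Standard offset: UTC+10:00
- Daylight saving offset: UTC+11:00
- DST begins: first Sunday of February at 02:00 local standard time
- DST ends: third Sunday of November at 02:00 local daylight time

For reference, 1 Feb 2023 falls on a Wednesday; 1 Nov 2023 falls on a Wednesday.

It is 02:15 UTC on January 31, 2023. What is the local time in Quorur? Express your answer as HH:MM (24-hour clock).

1 February 2023 is a Wednesday, so the first Sunday is February 5.
1 November 2023 is a Wednesday, so the first Sunday is November 5 and the third is November 19.
At the standard offset (UTC+10:00), 02:15 UTC + 10h = 12:15 Quorur standard time.
The standard-time date in Quorur, January 31, 2023, does not fall between 5 February and 19 November, so daylight saving is not in effect and Quorur is at UTC+10:00.
02:15 UTC + 10h = 12:15 local.

12:15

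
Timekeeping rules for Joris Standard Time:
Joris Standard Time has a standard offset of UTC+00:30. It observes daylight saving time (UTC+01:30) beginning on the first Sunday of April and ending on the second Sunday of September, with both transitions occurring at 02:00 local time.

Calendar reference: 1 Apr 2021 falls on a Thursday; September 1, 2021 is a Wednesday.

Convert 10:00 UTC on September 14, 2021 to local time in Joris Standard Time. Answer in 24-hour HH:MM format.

1 April 2021 is a Thursday, so the first Sunday is April 4.
1 September 2021 is a Wednesday, so the first Sunday is September 5 and the second is September 12.
At the standard offset (UTC+00:30), 10:00 UTC + 0h30m = 10:30 Joris Standard Time standard time.
Daylight saving runs 4 April – 12 September; the standard-time date in Joris Standard Time, September 14, 2021, is outside that window, so Joris Standard Time is on standard time at UTC+00:30.
10:00 UTC + 0h30m = 10:30 local.

10:30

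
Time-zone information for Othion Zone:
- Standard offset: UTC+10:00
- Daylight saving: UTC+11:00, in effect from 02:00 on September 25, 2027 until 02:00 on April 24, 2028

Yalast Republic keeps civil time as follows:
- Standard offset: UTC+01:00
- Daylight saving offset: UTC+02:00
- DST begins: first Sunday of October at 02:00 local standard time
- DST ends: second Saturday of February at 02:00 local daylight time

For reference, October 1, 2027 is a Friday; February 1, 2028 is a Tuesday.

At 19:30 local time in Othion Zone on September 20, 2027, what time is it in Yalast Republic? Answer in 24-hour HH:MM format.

10:30

September 20, 2027 does not fall between 25 September 2027 and 24 April 2028, so daylight saving is not in effect and Othion Zone is at UTC+10:00.
19:30 Othion Zone − 10h = 09:30 UTC.
1 October 2027 is a Friday, so the first Sunday is October 3.
1 February 2028 is a Tuesday, so the first Saturday is February 5 and the second is February 12.
At the standard offset (UTC+01:00), 09:30 UTC + 1h = 10:30 Yalast Republic standard time.
The standard-time date in Yalast Republic, September 20, 2027, is outside the daylight-saving period (3 October 2027 – 12 February 2028), so Yalast Republic is on standard time, UTC+01:00.
09:30 UTC + 1h = 10:30 Yalast Republic.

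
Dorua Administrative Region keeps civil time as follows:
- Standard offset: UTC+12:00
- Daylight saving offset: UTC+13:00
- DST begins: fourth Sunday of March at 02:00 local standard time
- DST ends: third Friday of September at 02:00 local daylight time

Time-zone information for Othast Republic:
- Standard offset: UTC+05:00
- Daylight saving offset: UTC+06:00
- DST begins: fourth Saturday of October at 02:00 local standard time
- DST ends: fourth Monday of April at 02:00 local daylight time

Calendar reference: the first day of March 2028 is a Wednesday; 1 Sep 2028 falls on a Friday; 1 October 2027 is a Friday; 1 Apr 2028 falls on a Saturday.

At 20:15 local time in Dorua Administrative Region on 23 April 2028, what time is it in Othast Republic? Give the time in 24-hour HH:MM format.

13:15

1 March 2028 is a Wednesday, so the first Sunday is March 5 and the fourth is March 26.
1 September 2028 is a Friday, so the first Friday is September 1 and the third is September 15.
23 April 2028 lies within the daylight-saving period (26 March – 15 September), so Dorua Administrative Region is on daylight time, UTC+13:00.
20:15 Dorua Administrative Region − 13h = 07:15 UTC.
1 October 2027 is a Friday, so the first Saturday is October 2 and the fourth is October 23.
1 April 2028 is a Saturday, so the first Monday is April 3 and the fourth is April 24.
At the standard offset (UTC+05:00), 07:15 UTC + 5h = 12:15 Othast Republic standard time.
Daylight saving runs 23 October 2027 – 24 April 2028; the standard-time date in Othast Republic, 23 April 2028, is inside that window, so Othast Republic is at UTC+06:00.
07:15 UTC + 6h = 13:15 Othast Republic.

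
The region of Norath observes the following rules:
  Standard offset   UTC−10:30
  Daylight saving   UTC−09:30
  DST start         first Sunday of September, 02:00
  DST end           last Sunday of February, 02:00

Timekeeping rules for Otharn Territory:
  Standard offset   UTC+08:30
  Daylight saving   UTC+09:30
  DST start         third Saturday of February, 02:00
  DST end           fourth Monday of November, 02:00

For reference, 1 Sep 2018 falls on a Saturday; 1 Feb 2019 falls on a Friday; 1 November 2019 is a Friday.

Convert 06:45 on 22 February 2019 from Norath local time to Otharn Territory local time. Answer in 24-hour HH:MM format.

1 September 2018 is a Saturday, so the first Sunday is September 2.
1 February 2019 is a Friday, so Sundays fall on 3, 10, 17, 24; the last is February 24.
22 February 2019 lies within the daylight-saving period (2 September 2018 – 24 February 2019), so Norath is on daylight time, UTC−09:30.
06:45 Norath + 9h30m = 16:15 UTC.
1 February 2019 is a Friday, so the first Saturday is February 2 and the third is February 16.
1 November 2019 is a Friday, so the first Monday is November 4 and the fourth is November 25.
At the standard offset (UTC+08:30), 16:15 UTC + 8h30m = 00:45 Otharn Territory standard time (rolling into the next day, 23 February 2019).
The standard-time date in Otharn Territory, 23 February 2019, falls between 16 February and 25 November, so daylight saving is in effect and Otharn Territory is at UTC+09:30.
16:15 UTC + 9h30m = 01:45 Otharn Territory (rolling into the next day, 23 February 2019).

01:45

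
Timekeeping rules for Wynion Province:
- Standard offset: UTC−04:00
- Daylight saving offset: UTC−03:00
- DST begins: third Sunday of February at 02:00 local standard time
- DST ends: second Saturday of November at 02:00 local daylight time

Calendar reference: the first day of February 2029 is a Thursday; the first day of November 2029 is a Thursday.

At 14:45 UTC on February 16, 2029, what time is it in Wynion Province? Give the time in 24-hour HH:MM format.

1 February 2029 is a Thursday, so the first Sunday is February 4 and the third is February 18.
1 November 2029 is a Thursday, so the first Saturday is November 3 and the second is November 10.
At the standard offset (UTC−04:00), 14:45 UTC − 4h = 10:45 Wynion Province standard time.
The standard-time date in Wynion Province, February 16, 2029, is outside the daylight-saving period (18 February – 10 November), so Wynion Province is on standard time, UTC−04:00.
14:45 UTC − 4h = 10:45 local.

10:45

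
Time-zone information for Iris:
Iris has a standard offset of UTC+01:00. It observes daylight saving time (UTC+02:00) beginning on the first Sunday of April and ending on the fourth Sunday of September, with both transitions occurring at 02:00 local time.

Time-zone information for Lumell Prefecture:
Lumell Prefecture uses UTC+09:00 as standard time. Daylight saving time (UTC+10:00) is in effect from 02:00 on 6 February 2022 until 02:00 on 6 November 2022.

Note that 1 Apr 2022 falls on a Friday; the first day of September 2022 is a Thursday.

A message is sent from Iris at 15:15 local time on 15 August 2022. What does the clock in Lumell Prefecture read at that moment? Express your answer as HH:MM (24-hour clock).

1 April 2022 is a Friday, so the first Sunday is April 3.
1 September 2022 is a Thursday, so the first Sunday is September 4 and the fourth is September 25.
Daylight saving runs 3 April – 25 September; 15 August 2022 is inside that window, so Iris is at UTC+02:00.
15:15 Iris − 2h = 13:15 UTC.
At the standard offset (UTC+09:00), 13:15 UTC + 9h = 22:15 Lumell Prefecture standard time.
The standard-time date in Lumell Prefecture, 15 August 2022, falls between 6 February and 6 November, so daylight saving is in effect and Lumell Prefecture is at UTC+10:00.
13:15 UTC + 10h = 23:15 Lumell Prefecture.

23:15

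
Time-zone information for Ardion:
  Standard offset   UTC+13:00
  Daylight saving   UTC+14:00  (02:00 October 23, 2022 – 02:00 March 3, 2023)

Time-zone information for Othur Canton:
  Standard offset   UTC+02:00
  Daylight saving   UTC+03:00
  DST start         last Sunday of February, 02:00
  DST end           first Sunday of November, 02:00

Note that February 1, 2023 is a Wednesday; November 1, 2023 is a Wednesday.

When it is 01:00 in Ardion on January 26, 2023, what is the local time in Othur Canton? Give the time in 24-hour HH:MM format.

13:00

Daylight saving runs 23 October 2022 – 3 March 2023; January 26, 2023 is inside that window, so Ardion is at UTC+14:00.
01:00 Ardion − 14h = 11:00 UTC (rolling into the previous day, 25 January 2023).
1 February 2023 is a Wednesday, so Sundays fall on 5, 12, 19, 26; the last is February 26.
1 November 2023 is a Wednesday, so the first Sunday is November 5.
At the standard offset (UTC+02:00), 11:00 UTC + 2h = 13:00 Othur Canton standard time.
The standard-time date in Othur Canton, January 25, 2023, does not fall between 26 February and 5 November, so daylight saving is not in effect and Othur Canton is at UTC+02:00.
11:00 UTC + 2h = 13:00 Othur Canton.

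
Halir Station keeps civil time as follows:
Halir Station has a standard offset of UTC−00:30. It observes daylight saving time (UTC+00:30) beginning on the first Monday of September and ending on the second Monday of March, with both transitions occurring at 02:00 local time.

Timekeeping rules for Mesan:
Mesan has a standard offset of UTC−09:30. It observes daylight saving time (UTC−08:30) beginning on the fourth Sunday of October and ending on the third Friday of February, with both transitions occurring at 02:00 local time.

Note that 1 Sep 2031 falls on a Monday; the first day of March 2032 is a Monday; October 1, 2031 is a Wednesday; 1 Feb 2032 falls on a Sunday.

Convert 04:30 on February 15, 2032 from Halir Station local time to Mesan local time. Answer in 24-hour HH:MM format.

1 September 2031 is a Monday, so the first Monday is September 1.
1 March 2032 is a Monday, so the first Monday is March 1 and the second is March 8.
February 15, 2032 lies within the daylight-saving period (1 September 2031 – 8 March 2032), so Halir Station is on daylight time, UTC+00:30.
04:30 Halir Station − 0h30m = 04:00 UTC.
1 October 2031 is a Wednesday, so the first Sunday is October 5 and the fourth is October 26.
1 February 2032 is a Sunday, so the first Friday is February 6 and the third is February 20.
At the standard offset (UTC−09:30), 04:00 UTC − 9h30m = 18:30 Mesan standard time (rolling into the previous day, 14 February 2032).
The standard-time date in Mesan, February 14, 2032, falls between 26 October 2031 and 20 February 2032, so daylight saving is in effect and Mesan is at UTC−08:30.
04:00 UTC − 8h30m = 19:30 Mesan (rolling into the previous day, 14 February 2032).

19:30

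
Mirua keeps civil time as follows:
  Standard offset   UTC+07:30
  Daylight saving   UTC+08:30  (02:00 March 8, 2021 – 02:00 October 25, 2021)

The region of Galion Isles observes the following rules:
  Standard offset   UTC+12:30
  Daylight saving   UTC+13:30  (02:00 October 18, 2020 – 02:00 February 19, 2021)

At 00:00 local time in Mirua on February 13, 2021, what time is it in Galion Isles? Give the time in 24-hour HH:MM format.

06:00

Daylight saving runs 8 March – 25 October; February 13, 2021 is outside that window, so Mirua is on standard time at UTC+07:30.
00:00 Mirua − 7h30m = 16:30 UTC (rolling into the previous day, 12 February 2021).
At the standard offset (UTC+12:30), 16:30 UTC + 12h30m = 05:00 Galion Isles standard time (rolling into the next day, 13 February 2021).
Daylight saving runs 18 October 2020 – 19 February 2021; the standard-time date in Galion Isles, February 13, 2021, is inside that window, so Galion Isles is at UTC+13:30.
16:30 UTC + 13h30m = 06:00 Galion Isles (rolling into the next day, 13 February 2021).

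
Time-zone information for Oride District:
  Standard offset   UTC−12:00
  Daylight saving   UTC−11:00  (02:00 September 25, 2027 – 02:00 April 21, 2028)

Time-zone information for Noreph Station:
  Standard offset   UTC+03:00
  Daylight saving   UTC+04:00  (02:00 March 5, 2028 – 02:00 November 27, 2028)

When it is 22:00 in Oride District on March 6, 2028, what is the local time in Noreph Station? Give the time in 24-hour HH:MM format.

March 6, 2028 falls between 25 September 2027 and 21 April 2028, so daylight saving is in effect and Oride District is at UTC−11:00.
22:00 Oride District + 11h = 09:00 UTC (rolling into the next day, 7 March 2028).
At the standard offset (UTC+03:00), 09:00 UTC + 3h = 12:00 Noreph Station standard time.
The standard-time date in Noreph Station, March 7, 2028, lies within the daylight-saving period (5 March – 27 November), so Noreph Station is on daylight time, UTC+04:00.
09:00 UTC + 4h = 13:00 Noreph Station.

13:00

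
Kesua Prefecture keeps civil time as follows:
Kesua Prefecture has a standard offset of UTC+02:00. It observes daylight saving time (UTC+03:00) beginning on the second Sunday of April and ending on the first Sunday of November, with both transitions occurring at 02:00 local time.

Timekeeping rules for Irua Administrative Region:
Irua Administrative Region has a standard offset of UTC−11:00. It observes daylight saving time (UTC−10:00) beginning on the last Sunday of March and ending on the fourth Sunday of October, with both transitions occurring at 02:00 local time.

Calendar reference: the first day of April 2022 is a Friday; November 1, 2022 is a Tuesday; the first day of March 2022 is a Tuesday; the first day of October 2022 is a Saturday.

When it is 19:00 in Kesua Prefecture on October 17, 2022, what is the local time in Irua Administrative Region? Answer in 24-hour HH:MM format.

06:00

1 April 2022 is a Friday, so the first Sunday is April 3 and the second is April 10.
1 November 2022 is a Tuesday, so the first Sunday is November 6.
Daylight saving runs 10 April – 6 November; October 17, 2022 is inside that window, so Kesua Prefecture is at UTC+03:00.
19:00 Kesua Prefecture − 3h = 16:00 UTC.
1 March 2022 is a Tuesday, so Sundays fall on 6, 13, 20, 27; the last is March 27.
1 October 2022 is a Saturday, so the first Sunday is October 2 and the fourth is October 23.
At the standard offset (UTC−11:00), 16:00 UTC − 11h = 05:00 Irua Administrative Region standard time.
The standard-time date in Irua Administrative Region, October 17, 2022, lies within the daylight-saving period (27 March – 23 October), so Irua Administrative Region is on daylight time, UTC−10:00.
16:00 UTC − 10h = 06:00 Irua Administrative Region.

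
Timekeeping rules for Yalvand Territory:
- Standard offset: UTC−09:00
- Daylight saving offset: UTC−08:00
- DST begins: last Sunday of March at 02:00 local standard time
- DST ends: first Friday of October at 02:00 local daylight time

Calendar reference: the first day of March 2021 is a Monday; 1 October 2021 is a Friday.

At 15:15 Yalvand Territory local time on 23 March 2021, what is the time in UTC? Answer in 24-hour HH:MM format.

1 March 2021 is a Monday, so Sundays fall on 7, 14, 21, 28; the last is March 28.
1 October 2021 is a Friday, so the first Friday is October 1.
Daylight saving runs 28 March – 1 October; 23 March 2021 is outside that window, so Yalvand Territory is on standard time at UTC−09:00.
15:15 local + 9h = 00:15 UTC (rolling into the next day, 24 March 2021).

00:15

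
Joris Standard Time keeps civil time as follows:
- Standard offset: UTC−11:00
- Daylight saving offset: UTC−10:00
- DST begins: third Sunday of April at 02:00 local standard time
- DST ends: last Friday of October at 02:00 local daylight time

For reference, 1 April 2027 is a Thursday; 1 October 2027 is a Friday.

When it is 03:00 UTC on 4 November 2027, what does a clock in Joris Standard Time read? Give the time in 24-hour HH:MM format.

16:00

1 April 2027 is a Thursday, so the first Sunday is April 4 and the third is April 18.
1 October 2027 is a Friday, so Fridays fall on 1, 8, 15, 22, 29; the last is October 29.
At the standard offset (UTC−11:00), 03:00 UTC − 11h = 16:00 Joris Standard Time standard time (rolling into the previous day, 3 November 2027).
The standard-time date in Joris Standard Time, 3 November 2027, is outside the daylight-saving period (18 April – 29 October), so Joris Standard Time is on standard time, UTC−11:00.
03:00 UTC − 11h = 16:00 local (rolling into the previous day, 3 November 2027).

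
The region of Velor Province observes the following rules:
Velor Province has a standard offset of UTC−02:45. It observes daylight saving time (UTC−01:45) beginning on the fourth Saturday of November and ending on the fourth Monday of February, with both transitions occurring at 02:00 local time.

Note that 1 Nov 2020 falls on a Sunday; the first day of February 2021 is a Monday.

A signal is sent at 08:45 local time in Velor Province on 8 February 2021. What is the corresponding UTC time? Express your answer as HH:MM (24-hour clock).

10:30

1 November 2020 is a Sunday, so the first Saturday is November 7 and the fourth is November 28.
1 February 2021 is a Monday, so the first Monday is February 1 and the fourth is February 22.
8 February 2021 lies within the daylight-saving period (28 November 2020 – 22 February 2021), so Velor Province is on daylight time, UTC−01:45.
08:45 local + 1h45m = 10:30 UTC.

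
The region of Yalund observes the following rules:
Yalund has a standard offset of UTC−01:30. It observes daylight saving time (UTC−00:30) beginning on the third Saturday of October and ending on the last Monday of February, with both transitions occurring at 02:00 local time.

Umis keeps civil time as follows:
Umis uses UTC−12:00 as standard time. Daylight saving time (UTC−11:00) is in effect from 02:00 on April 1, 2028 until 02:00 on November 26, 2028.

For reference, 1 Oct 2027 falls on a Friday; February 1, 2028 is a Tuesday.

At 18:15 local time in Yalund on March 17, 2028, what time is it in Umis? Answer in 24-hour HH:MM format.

07:45

1 October 2027 is a Friday, so the first Saturday is October 2 and the third is October 16.
1 February 2028 is a Tuesday, so Mondays fall on 7, 14, 21, 28; the last is February 28.
March 17, 2028 does not fall between 16 October 2027 and 28 February 2028, so daylight saving is not in effect and Yalund is at UTC−01:30.
18:15 Yalund + 1h30m = 19:45 UTC.
At the standard offset (UTC−12:00), 19:45 UTC − 12h = 07:45 Umis standard time.
Daylight saving runs 1 April – 26 November; the standard-time date in Umis, March 17, 2028, is outside that window, so Umis is on standard time at UTC−12:00.
19:45 UTC − 12h = 07:45 Umis.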